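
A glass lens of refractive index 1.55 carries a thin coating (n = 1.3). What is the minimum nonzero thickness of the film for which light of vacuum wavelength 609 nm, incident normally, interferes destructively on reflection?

117 nm

Ray reflecting at the top interface goes from n = 1.0 toward n = 1.3: a half-wave phase shift.
At the lower boundary (n = 1.3 to n = 1.55) the reflected ray undergoes a half-wave phase shift.
Zero or two π shifts → no net half-wave offset.
For dark reflection here: 2 n t = (m + ½) λ.
Minimum at m = 0: t = λ / (4 n) = 609 / (4 × 1.3) = 117 nm.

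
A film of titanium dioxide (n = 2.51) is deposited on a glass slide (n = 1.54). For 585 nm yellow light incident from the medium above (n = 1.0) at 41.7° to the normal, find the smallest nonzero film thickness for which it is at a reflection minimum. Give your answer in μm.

Ray reflecting at the top interface goes from n = 1.0 toward n = 2.51: a half-wave phase shift.
Ray reflecting at the bottom interface goes from n = 2.51 toward n = 1.54: no phase shift.
The two reflections differ by half a wavelength.
For weak reflection here: 2 n t cos θ_r = m λ.
Snell's law: 1.0 sin 41.7° = 2.51 sin θ_r → sin θ_r = 0.265, cos θ_r = 0.964.
Minimum nonzero at m = 1: t = λ / (2 n cos θ_r) = 585 / (2 × 2.51 × 0.964) = 121 nm.

0.121 μm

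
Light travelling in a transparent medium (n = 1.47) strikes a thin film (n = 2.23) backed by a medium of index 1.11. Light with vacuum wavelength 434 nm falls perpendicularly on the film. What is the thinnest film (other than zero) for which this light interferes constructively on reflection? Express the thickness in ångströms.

487 Å

At the upper boundary (n = 1.47 to n = 2.23) the reflected ray undergoes a half-wave phase shift.
Bottom surface (2.23 → 1.11): reflection off a lower-index medium gives no phase shift.
Net: one phase inversion between the two reflected rays.
For maximum reflection here: 2 n t = (m + ½) λ.
Minimum at m = 0: t = λ / (4 n) = 434 / (4 × 2.23) = 48.7 nm.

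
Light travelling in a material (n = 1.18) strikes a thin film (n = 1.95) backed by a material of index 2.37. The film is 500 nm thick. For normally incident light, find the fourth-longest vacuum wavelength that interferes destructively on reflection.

557 nm

Top surface (1.18 → 1.95): reflection off a higher-index medium gives a half-wave phase shift.
At the lower boundary (n = 1.95 to n = 2.37) the reflected ray undergoes a half-wave phase shift.
Net: no relative phase inversion (both shifts match).
For dark reflection here: 2 n t = (m + ½) λ.
λ = 2 n t / (m + ½). The fourth-longest wavelength is m = 3: λ = 2 × 1.95 × 500 / 3.50 = 557 nm.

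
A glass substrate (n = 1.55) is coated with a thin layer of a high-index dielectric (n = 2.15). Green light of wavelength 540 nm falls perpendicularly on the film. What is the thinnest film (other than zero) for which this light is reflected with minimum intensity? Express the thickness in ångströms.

1256 Å

Top surface (1.0 → 2.15): reflection off a higher-index medium gives a half-wave phase shift.
Bottom surface (2.15 → 1.55): reflection off a lower-index medium gives no phase shift.
Exactly one π shift → a net half-wave offset.
With one net inversion, destructive interference in reflection requires 2 n t = m λ.
Minimum nonzero at m = 1: t = λ / (2 n) = 540 / (2 × 2.15) = 126 nm.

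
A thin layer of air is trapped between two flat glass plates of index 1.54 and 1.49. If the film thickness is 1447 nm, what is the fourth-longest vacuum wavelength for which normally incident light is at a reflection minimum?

724 nm

Ray reflecting at the top interface goes from n = 1.54 toward n = 1.0: no phase shift.
At the lower boundary (n = 1.0 to n = 1.49) the reflected ray undergoes a half-wave phase shift.
Exactly one π shift → a net half-wave offset.
With one net inversion, destructive interference in reflection requires 2 n t = m λ.
λ = 2 n t / m. The fourth-longest wavelength is m = 4: λ = 2 × 1.0 × 1447 / 4.00 = 724 nm.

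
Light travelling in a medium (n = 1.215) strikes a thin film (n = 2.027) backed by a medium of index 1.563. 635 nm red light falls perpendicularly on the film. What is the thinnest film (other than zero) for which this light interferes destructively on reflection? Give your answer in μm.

0.157 μm

Top surface (1.215 → 2.027): reflection off a higher-index medium gives a half-wave phase shift.
At the lower boundary (n = 2.027 to n = 1.563) the reflected ray undergoes no phase shift.
Exactly one π shift → a net half-wave offset.
For dark reflection here: 2 n t = m λ.
Minimum nonzero at m = 1: t = λ / (2 n) = 635 / (2 × 2.027) = 157 nm.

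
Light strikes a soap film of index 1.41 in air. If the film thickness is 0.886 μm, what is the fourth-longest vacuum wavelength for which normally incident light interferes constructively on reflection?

Top surface (1.0 → 1.41): reflection off a higher-index medium gives a half-wave phase shift.
Bottom surface (1.41 → 1.0): reflection off a lower-index medium gives no phase shift.
Exactly one π shift → a net half-wave offset.
So the condition for constructive reflection is 2 n t = (m + ½) λ.
λ = 2 n t / (m + ½). The fourth-longest wavelength is m = 3: λ = 2 × 1.41 × 886 / 3.50 = 714 nm.

714 nm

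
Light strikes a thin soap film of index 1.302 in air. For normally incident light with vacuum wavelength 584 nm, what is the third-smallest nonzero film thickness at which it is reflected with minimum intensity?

At the upper boundary (n = 1.0 to n = 1.302) the reflected ray undergoes a half-wave phase shift.
Ray reflecting at the bottom interface goes from n = 1.302 toward n = 1.0: no phase shift.
Net: one phase inversion between the two reflected rays.
For dark reflection here: 2 n t = m λ.
The third-smallest nonzero thickness corresponds to m = 3: t = m λ / (2 n) = 3.00 × 584 / (2 × 1.302) = 673 nm.

673 nm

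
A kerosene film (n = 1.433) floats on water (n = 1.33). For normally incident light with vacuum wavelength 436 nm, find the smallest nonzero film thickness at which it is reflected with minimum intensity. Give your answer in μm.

Top surface (1.0 → 1.433): reflection off a higher-index medium gives a half-wave phase shift.
Ray reflecting at the bottom interface goes from n = 1.433 toward n = 1.33: no phase shift.
The two reflections differ by half a wavelength.
With one net inversion, destructive interference in reflection requires 2 n t = m λ.
Minimum nonzero at m = 1: t = λ / (2 n) = 436 / (2 × 1.433) = 152 nm.

0.152 μm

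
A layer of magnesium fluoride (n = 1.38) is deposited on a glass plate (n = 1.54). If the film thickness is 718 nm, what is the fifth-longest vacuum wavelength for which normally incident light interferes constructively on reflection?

Top surface (1.0 → 1.38): reflection off a higher-index medium gives a half-wave phase shift.
Ray reflecting at the bottom interface goes from n = 1.38 toward n = 1.54: a half-wave phase shift.
Zero or two π shifts → no net half-wave offset.
For bright reflection here: 2 n t = m λ.
λ = 2 n t / m. The fifth-longest wavelength is m = 5: λ = 2 × 1.38 × 718 / 5.00 = 396 nm.

396 nm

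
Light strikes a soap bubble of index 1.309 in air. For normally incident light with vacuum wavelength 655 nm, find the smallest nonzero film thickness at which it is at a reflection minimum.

250 nm

Ray reflecting at the top interface goes from n = 1.0 toward n = 1.309: a half-wave phase shift.
At the lower boundary (n = 1.309 to n = 1.0) the reflected ray undergoes no phase shift.
Exactly one π shift → a net half-wave offset.
With one net inversion, destructive interference in reflection requires 2 n t = m λ.
Minimum nonzero at m = 1: t = λ / (2 n) = 655 / (2 × 1.309) = 250 nm.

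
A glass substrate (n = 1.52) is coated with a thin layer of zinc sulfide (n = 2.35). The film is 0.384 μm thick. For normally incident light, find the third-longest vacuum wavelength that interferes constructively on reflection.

722 nm

At the upper boundary (n = 1.0 to n = 2.35) the reflected ray undergoes a half-wave phase shift.
At the lower boundary (n = 2.35 to n = 1.52) the reflected ray undergoes no phase shift.
The two reflections differ by half a wavelength.
With one net inversion, constructive interference in reflection requires 2 n t = (m + ½) λ.
λ = 2 n t / (m + ½). The third-longest wavelength is m = 2: λ = 2 × 2.35 × 384 / 2.50 = 722 nm.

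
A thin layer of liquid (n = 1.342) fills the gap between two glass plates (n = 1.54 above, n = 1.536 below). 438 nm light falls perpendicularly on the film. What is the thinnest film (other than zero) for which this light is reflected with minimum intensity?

Ray reflecting at the top interface goes from n = 1.54 toward n = 1.342: no phase shift.
At the lower boundary (n = 1.342 to n = 1.536) the reflected ray undergoes a half-wave phase shift.
Net: one phase inversion between the two reflected rays.
So the condition for destructive reflection is 2 n t = m λ.
Minimum nonzero at m = 1: t = λ / (2 n) = 438 / (2 × 1.342) = 163 nm.

163 nm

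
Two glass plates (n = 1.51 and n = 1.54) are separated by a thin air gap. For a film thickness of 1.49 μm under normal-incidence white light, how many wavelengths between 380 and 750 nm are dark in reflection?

4

Top surface (1.51 → 1.0): reflection off a lower-index medium gives no phase shift.
Bottom surface (1.0 → 1.54): reflection off a higher-index medium gives a half-wave phase shift.
Exactly one π shift → a net half-wave offset.
With one net inversion, destructive interference in reflection requires 2 n t = m λ.
λ = 2 n t / m = 2980 / m nm.
m=3: 993 nm (IR); m=4: 745 nm (visible); m=5: 596 nm (visible); m=6: 497 nm (visible); m=7: 426 nm (visible); m=8: 373 nm (UV).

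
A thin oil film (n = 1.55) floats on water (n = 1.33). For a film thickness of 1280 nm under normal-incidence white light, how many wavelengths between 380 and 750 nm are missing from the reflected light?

5

At the upper boundary (n = 1.0 to n = 1.55) the reflected ray undergoes a half-wave phase shift.
Ray reflecting at the bottom interface goes from n = 1.55 toward n = 1.33: no phase shift.
Exactly one π shift → a net half-wave offset.
With one net inversion, destructive interference in reflection requires 2 n t = m λ.
λ = 2 n t / m = 3968 / m nm.
m=5: 794 nm (IR); m=6: 661 nm (visible); m=7: 567 nm (visible); m=8: 496 nm (visible); m=9: 441 nm (visible); m=10: 397 nm (visible); m=11: 361 nm (UV).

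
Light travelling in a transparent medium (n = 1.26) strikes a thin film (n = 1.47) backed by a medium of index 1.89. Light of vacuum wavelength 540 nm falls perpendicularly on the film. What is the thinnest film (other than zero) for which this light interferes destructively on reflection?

91.8 nm

At the upper boundary (n = 1.26 to n = 1.47) the reflected ray undergoes a half-wave phase shift.
Bottom surface (1.47 → 1.89): reflection off a higher-index medium gives a half-wave phase shift.
Zero or two π shifts → no net half-wave offset.
So the condition for destructive reflection is 2 n t = (m + ½) λ.
Minimum at m = 0: t = λ / (4 n) = 540 / (4 × 1.47) = 91.8 nm.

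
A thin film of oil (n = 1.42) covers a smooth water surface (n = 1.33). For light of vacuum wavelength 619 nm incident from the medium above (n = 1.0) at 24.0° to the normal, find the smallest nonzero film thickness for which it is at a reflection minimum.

227 nm

Top surface (1.0 → 1.42): reflection off a higher-index medium gives a half-wave phase shift.
Bottom surface (1.42 → 1.33): reflection off a lower-index medium gives no phase shift.
Exactly one π shift → a net half-wave offset.
So the condition for destructive reflection is 2 n t cos θ_r = m λ.
Snell's law: 1.0 sin 24.0° = 1.42 sin θ_r → sin θ_r = 0.286, cos θ_r = 0.958.
Minimum nonzero at m = 1: t = λ / (2 n cos θ_r) = 619 / (2 × 1.42 × 0.958) = 227 nm.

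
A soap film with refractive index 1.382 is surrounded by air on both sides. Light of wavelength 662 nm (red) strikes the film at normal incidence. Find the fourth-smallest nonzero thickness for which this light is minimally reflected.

At the upper boundary (n = 1.0 to n = 1.382) the reflected ray undergoes a half-wave phase shift.
Bottom surface (1.382 → 1.0): reflection off a lower-index medium gives no phase shift.
Net: one phase inversion between the two reflected rays.
For minimum reflection here: 2 n t = m λ.
The fourth-smallest nonzero thickness corresponds to m = 4: t = m λ / (2 n) = 4.00 × 662 / (2 × 1.382) = 958 nm.

958 nm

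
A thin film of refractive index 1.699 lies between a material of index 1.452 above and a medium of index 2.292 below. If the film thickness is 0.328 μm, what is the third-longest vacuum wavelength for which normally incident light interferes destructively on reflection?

At the upper boundary (n = 1.452 to n = 1.699) the reflected ray undergoes a half-wave phase shift.
Ray reflecting at the bottom interface goes from n = 1.699 toward n = 2.292: a half-wave phase shift.
The two reflections carry the same phase change, so no net offset.
So the condition for destructive reflection is 2 n t = (m + ½) λ.
λ = 2 n t / (m + ½). The third-longest wavelength is m = 2: λ = 2 × 1.699 × 328 / 2.50 = 446 nm.

446 nm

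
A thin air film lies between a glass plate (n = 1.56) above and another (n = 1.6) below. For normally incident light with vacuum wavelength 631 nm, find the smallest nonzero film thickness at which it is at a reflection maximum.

Top surface (1.56 → 1.0): reflection off a lower-index medium gives no phase shift.
Ray reflecting at the bottom interface goes from n = 1.0 toward n = 1.6: a half-wave phase shift.
Net: one phase inversion between the two reflected rays.
So the condition for constructive reflection is 2 n t = (m + ½) λ.
Minimum at m = 0: t = λ / (4 n) = 631 / (4 × 1.0) = 158 nm.

158 nm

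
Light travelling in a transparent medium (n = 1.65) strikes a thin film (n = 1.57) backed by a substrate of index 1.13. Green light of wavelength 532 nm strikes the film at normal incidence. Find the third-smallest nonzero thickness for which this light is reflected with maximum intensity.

508 nm

At the upper boundary (n = 1.65 to n = 1.57) the reflected ray undergoes no phase shift.
At the lower boundary (n = 1.57 to n = 1.13) the reflected ray undergoes no phase shift.
Zero or two π shifts → no net half-wave offset.
With no net inversion, constructive interference in reflection requires 2 n t = m λ.
The third-smallest nonzero thickness corresponds to m = 3: t = m λ / (2 n) = 3.00 × 532 / (2 × 1.57) = 508 nm.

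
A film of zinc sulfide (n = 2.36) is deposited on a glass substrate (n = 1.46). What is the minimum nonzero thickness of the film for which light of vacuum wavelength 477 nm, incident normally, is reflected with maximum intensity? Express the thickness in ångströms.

505 Å

Ray reflecting at the top interface goes from n = 1.0 toward n = 2.36: a half-wave phase shift.
At the lower boundary (n = 2.36 to n = 1.46) the reflected ray undergoes no phase shift.
Net: one phase inversion between the two reflected rays.
With one net inversion, constructive interference in reflection requires 2 n t = (m + ½) λ.
Minimum at m = 0: t = λ / (4 n) = 477 / (4 × 2.36) = 50.5 nm.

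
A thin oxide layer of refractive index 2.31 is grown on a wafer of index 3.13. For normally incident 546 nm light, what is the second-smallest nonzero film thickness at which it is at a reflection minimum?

177 nm

At the upper boundary (n = 1.0 to n = 2.31) the reflected ray undergoes a half-wave phase shift.
Ray reflecting at the bottom interface goes from n = 2.31 toward n = 3.13: a half-wave phase shift.
Net: no relative phase inversion (both shifts match).
With no net inversion, destructive interference in reflection requires 2 n t = (m + ½) λ.
The second-smallest nonzero thickness corresponds to m = 1: t = (m + ½) λ / (2 n) = 1.50 × 546 / (2 × 2.31) = 177 nm.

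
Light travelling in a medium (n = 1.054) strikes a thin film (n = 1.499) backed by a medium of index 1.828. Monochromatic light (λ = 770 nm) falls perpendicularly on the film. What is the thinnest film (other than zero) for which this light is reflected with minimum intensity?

128 nm

Ray reflecting at the top interface goes from n = 1.054 toward n = 1.499: a half-wave phase shift.
Ray reflecting at the bottom interface goes from n = 1.499 toward n = 1.828: a half-wave phase shift.
Zero or two π shifts → no net half-wave offset.
So the condition for destructive reflection is 2 n t = (m + ½) λ.
Minimum at m = 0: t = λ / (4 n) = 770 / (4 × 1.499) = 128 nm.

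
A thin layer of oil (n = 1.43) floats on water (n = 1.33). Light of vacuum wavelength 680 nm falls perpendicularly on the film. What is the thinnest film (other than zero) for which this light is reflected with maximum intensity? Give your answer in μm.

0.119 μm

Ray reflecting at the top interface goes from n = 1.0 toward n = 1.43: a half-wave phase shift.
Ray reflecting at the bottom interface goes from n = 1.43 toward n = 1.33: no phase shift.
Exactly one π shift → a net half-wave offset.
With one net inversion, constructive interference in reflection requires 2 n t = (m + ½) λ.
Minimum at m = 0: t = λ / (4 n) = 680 / (4 × 1.43) = 119 nm.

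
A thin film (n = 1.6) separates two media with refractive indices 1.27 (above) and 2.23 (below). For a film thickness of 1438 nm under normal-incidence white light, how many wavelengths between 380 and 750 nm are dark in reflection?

6

Ray reflecting at the top interface goes from n = 1.27 toward n = 1.6: a half-wave phase shift.
Ray reflecting at the bottom interface goes from n = 1.6 toward n = 2.23: a half-wave phase shift.
Net: no relative phase inversion (both shifts match).
For weak reflection here: 2 n t = (m + ½) λ.
λ = 2 n t / (m + ½) = 4602 / (m + ½) nm.
m=5: 837 nm (IR); m=6: 708 nm (visible); m=7: 614 nm (visible); m=8: 541 nm (visible); m=9: 484 nm (visible); m=10: 438 nm (visible); m=11: 400 nm (visible); m=12: 368 nm (UV).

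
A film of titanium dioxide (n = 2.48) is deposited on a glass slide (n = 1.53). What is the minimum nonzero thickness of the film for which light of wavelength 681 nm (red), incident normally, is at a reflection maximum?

68.6 nm

At the upper boundary (n = 1.0 to n = 2.48) the reflected ray undergoes a half-wave phase shift.
At the lower boundary (n = 2.48 to n = 1.53) the reflected ray undergoes no phase shift.
Exactly one π shift → a net half-wave offset.
For bright reflection here: 2 n t = (m + ½) λ.
Minimum at m = 0: t = λ / (4 n) = 681 / (4 × 2.48) = 68.6 nm.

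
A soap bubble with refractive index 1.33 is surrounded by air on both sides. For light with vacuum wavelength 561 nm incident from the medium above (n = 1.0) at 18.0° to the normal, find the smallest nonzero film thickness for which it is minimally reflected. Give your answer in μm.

At the upper boundary (n = 1.0 to n = 1.33) the reflected ray undergoes a half-wave phase shift.
At the lower boundary (n = 1.33 to n = 1.0) the reflected ray undergoes no phase shift.
Net: one phase inversion between the two reflected rays.
For minimum reflection here: 2 n t cos θ_r = m λ.
Snell's law: 1.0 sin 18.0° = 1.33 sin θ_r → sin θ_r = 0.232, cos θ_r = 0.973.
Minimum nonzero at m = 1: t = λ / (2 n cos θ_r) = 561 / (2 × 1.33 × 0.973) = 217 nm.

0.217 μm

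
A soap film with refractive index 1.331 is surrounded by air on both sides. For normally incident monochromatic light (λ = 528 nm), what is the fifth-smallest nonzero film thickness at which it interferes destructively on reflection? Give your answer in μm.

At the upper boundary (n = 1.0 to n = 1.331) the reflected ray undergoes a half-wave phase shift.
Bottom surface (1.331 → 1.0): reflection off a lower-index medium gives no phase shift.
The two reflections differ by half a wavelength.
For weak reflection here: 2 n t = m λ.
The fifth-smallest nonzero thickness corresponds to m = 5: t = m λ / (2 n) = 5.00 × 528 / (2 × 1.331) = 992 nm.

0.992 μm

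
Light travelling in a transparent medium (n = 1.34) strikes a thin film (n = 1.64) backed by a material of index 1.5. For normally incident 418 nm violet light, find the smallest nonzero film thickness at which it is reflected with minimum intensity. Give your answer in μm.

0.127 μm

Top surface (1.34 → 1.64): reflection off a higher-index medium gives a half-wave phase shift.
At the lower boundary (n = 1.64 to n = 1.5) the reflected ray undergoes no phase shift.
Net: one phase inversion between the two reflected rays.
For dark reflection here: 2 n t = m λ.
Minimum nonzero at m = 1: t = λ / (2 n) = 418 / (2 × 1.64) = 127 nm.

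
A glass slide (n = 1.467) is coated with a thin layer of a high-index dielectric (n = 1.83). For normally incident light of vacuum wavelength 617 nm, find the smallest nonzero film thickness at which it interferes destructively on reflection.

Top surface (1.0 → 1.83): reflection off a higher-index medium gives a half-wave phase shift.
Ray reflecting at the bottom interface goes from n = 1.83 toward n = 1.467: no phase shift.
The two reflections differ by half a wavelength.
For dark reflection here: 2 n t = m λ.
Minimum nonzero at m = 1: t = λ / (2 n) = 617 / (2 × 1.83) = 169 nm.

169 nm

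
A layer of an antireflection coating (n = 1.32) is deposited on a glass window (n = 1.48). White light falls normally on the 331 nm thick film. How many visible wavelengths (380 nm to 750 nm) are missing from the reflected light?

1

Top surface (1.0 → 1.32): reflection off a higher-index medium gives a half-wave phase shift.
Ray reflecting at the bottom interface goes from n = 1.32 toward n = 1.48: a half-wave phase shift.
Net: no relative phase inversion (both shifts match).
So the condition for destructive reflection is 2 n t = (m + ½) λ.
λ = 2 n t / (m + ½) = 874 / (m + ½) nm.
m=0: 1748 nm (IR); m=1: 583 nm (visible); m=2: 350 nm (UV).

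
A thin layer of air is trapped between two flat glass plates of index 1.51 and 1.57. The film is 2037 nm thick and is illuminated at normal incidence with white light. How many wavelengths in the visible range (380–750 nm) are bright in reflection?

6

Top surface (1.51 → 1.0): reflection off a lower-index medium gives no phase shift.
At the lower boundary (n = 1.0 to n = 1.57) the reflected ray undergoes a half-wave phase shift.
Exactly one π shift → a net half-wave offset.
For maximum reflection here: 2 n t = (m + ½) λ.
λ = 2 n t / (m + ½) = 4074 / (m + ½) nm.
m=4: 905 nm (IR); m=5: 741 nm (visible); m=6: 627 nm (visible); m=7: 543 nm (visible); m=8: 479 nm (visible); m=9: 429 nm (visible); m=10: 388 nm (visible); m=11: 354 nm (UV).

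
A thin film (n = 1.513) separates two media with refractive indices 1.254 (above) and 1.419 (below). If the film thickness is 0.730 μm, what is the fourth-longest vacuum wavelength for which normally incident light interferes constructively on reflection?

At the upper boundary (n = 1.254 to n = 1.513) the reflected ray undergoes a half-wave phase shift.
Bottom surface (1.513 → 1.419): reflection off a lower-index medium gives no phase shift.
The two reflections differ by half a wavelength.
With one net inversion, constructive interference in reflection requires 2 n t = (m + ½) λ.
λ = 2 n t / (m + ½). The fourth-longest wavelength is m = 3: λ = 2 × 1.513 × 730 / 3.50 = 631 nm.

631 nm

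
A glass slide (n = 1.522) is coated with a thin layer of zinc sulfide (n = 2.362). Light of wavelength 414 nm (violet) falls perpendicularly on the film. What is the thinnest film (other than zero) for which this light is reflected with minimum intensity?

Top surface (1.0 → 2.362): reflection off a higher-index medium gives a half-wave phase shift.
At the lower boundary (n = 2.362 to n = 1.522) the reflected ray undergoes no phase shift.
Exactly one π shift → a net half-wave offset.
With one net inversion, destructive interference in reflection requires 2 n t = m λ.
Minimum nonzero at m = 1: t = λ / (2 n) = 414 / (2 × 2.362) = 87.6 nm.

87.6 nm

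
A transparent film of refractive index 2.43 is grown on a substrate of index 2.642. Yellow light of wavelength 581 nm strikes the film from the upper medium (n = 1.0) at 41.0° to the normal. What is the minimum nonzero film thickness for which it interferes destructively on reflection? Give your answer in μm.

At the upper boundary (n = 1.0 to n = 2.43) the reflected ray undergoes a half-wave phase shift.
At the lower boundary (n = 2.43 to n = 2.642) the reflected ray undergoes a half-wave phase shift.
The two reflections carry the same phase change, so no net offset.
So the condition for destructive reflection is 2 n t cos θ_r = (m + ½) λ.
Snell's law: 1.0 sin 41.0° = 2.43 sin θ_r → sin θ_r = 0.270, cos θ_r = 0.963.
Minimum at m = 0: t = λ / (4 n cos θ_r) = 581 / (4 × 2.43 × 0.963) = 62.1 nm.

0.0621 μm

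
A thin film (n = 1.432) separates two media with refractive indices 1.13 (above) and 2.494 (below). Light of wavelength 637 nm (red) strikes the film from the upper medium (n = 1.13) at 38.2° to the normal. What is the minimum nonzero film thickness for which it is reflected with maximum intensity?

Ray reflecting at the top interface goes from n = 1.13 toward n = 1.432: a half-wave phase shift.
Ray reflecting at the bottom interface goes from n = 1.432 toward n = 2.494: a half-wave phase shift.
Net: no relative phase inversion (both shifts match).
With no net inversion, constructive interference in reflection requires 2 n t cos θ_r = m λ.
Snell's law: 1.13 sin 38.2° = 1.432 sin θ_r → sin θ_r = 0.488, cos θ_r = 0.873.
Minimum nonzero at m = 1: t = λ / (2 n cos θ_r) = 637 / (2 × 1.432 × 0.873) = 255 nm.

255 nm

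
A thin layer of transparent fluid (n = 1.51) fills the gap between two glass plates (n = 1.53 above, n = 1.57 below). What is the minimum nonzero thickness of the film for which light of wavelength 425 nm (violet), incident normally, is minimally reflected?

Top surface (1.53 → 1.51): reflection off a lower-index medium gives no phase shift.
Bottom surface (1.51 → 1.57): reflection off a higher-index medium gives a half-wave phase shift.
Exactly one π shift → a net half-wave offset.
For dark reflection here: 2 n t = m λ.
Minimum nonzero at m = 1: t = λ / (2 n) = 425 / (2 × 1.51) = 141 nm.

141 nm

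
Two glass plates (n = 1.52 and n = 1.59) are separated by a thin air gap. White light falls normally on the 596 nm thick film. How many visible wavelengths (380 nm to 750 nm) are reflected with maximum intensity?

1

Ray reflecting at the top interface goes from n = 1.52 toward n = 1.0: no phase shift.
At the lower boundary (n = 1.0 to n = 1.59) the reflected ray undergoes a half-wave phase shift.
The two reflections differ by half a wavelength.
So the condition for constructive reflection is 2 n t = (m + ½) λ.
λ = 2 n t / (m + ½) = 1192 / (m + ½) nm.
m=1: 795 nm (IR); m=2: 477 nm (visible); m=3: 341 nm (UV).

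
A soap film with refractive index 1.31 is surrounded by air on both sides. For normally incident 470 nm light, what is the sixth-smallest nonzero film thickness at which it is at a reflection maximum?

987 nm

Ray reflecting at the top interface goes from n = 1.0 toward n = 1.31: a half-wave phase shift.
At the lower boundary (n = 1.31 to n = 1.0) the reflected ray undergoes no phase shift.
Exactly one π shift → a net half-wave offset.
With one net inversion, constructive interference in reflection requires 2 n t = (m + ½) λ.
The sixth-smallest nonzero thickness corresponds to m = 5: t = (m + ½) λ / (2 n) = 5.50 × 470 / (2 × 1.31) = 987 nm.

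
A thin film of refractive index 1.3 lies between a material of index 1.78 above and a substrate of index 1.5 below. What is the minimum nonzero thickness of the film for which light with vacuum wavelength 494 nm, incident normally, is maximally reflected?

95.0 nm

Top surface (1.78 → 1.3): reflection off a lower-index medium gives no phase shift.
At the lower boundary (n = 1.3 to n = 1.5) the reflected ray undergoes a half-wave phase shift.
Exactly one π shift → a net half-wave offset.
So the condition for constructive reflection is 2 n t = (m + ½) λ.
Minimum at m = 0: t = λ / (4 n) = 494 / (4 × 1.3) = 95.0 nm.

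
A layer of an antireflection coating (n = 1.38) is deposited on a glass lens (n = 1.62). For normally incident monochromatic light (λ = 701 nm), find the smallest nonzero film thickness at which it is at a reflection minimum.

Top surface (1.0 → 1.38): reflection off a higher-index medium gives a half-wave phase shift.
Bottom surface (1.38 → 1.62): reflection off a higher-index medium gives a half-wave phase shift.
Zero or two π shifts → no net half-wave offset.
With no net inversion, destructive interference in reflection requires 2 n t = (m + ½) λ.
Minimum at m = 0: t = λ / (4 n) = 701 / (4 × 1.38) = 127 nm.

127 nm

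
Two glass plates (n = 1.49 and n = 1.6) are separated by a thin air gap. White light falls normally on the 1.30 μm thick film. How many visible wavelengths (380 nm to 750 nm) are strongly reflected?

4

Ray reflecting at the top interface goes from n = 1.49 toward n = 1.0: no phase shift.
At the lower boundary (n = 1.0 to n = 1.6) the reflected ray undergoes a half-wave phase shift.
Exactly one π shift → a net half-wave offset.
So the condition for constructive reflection is 2 n t = (m + ½) λ.
λ = 2 n t / (m + ½) = 2600 / (m + ½) nm.
m=2: 1040 nm (IR); m=3: 743 nm (visible); m=4: 578 nm (visible); m=5: 473 nm (visible); m=6: 400 nm (visible); m=7: 347 nm (UV).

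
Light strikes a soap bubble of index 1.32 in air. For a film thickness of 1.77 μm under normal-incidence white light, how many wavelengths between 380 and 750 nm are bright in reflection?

At the upper boundary (n = 1.0 to n = 1.32) the reflected ray undergoes a half-wave phase shift.
At the lower boundary (n = 1.32 to n = 1.0) the reflected ray undergoes no phase shift.
Exactly one π shift → a net half-wave offset.
With one net inversion, constructive interference in reflection requires 2 n t = (m + ½) λ.
λ = 2 n t / (m + ½) = 4673 / (m + ½) nm.
m=5: 850 nm (IR); m=6: 719 nm (visible); m=7: 623 nm (visible); m=8: 550 nm (visible); m=9: 492 nm (visible); m=10: 445 nm (visible); m=11: 406 nm (visible); m=12: 374 nm (UV).

6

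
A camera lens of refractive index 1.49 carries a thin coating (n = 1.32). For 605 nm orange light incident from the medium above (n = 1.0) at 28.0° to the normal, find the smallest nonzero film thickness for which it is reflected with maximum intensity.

Top surface (1.0 → 1.32): reflection off a higher-index medium gives a half-wave phase shift.
Bottom surface (1.32 → 1.49): reflection off a higher-index medium gives a half-wave phase shift.
Zero or two π shifts → no net half-wave offset.
For strong reflection here: 2 n t cos θ_r = m λ.
Snell's law: 1.0 sin 28.0° = 1.32 sin θ_r → sin θ_r = 0.356, cos θ_r = 0.935.
Minimum nonzero at m = 1: t = λ / (2 n cos θ_r) = 605 / (2 × 1.32 × 0.935) = 245 nm.

245 nm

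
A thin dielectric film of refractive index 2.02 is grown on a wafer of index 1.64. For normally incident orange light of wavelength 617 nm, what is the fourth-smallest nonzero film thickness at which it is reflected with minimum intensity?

Ray reflecting at the top interface goes from n = 1.0 toward n = 2.02: a half-wave phase shift.
Ray reflecting at the bottom interface goes from n = 2.02 toward n = 1.64: no phase shift.
Net: one phase inversion between the two reflected rays.
So the condition for destructive reflection is 2 n t = m λ.
The fourth-smallest nonzero thickness corresponds to m = 4: t = m λ / (2 n) = 4.00 × 617 / (2 × 2.02) = 611 nm.

611 nm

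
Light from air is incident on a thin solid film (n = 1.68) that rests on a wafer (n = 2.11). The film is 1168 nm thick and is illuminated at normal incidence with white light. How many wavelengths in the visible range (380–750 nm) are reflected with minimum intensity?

5

At the upper boundary (n = 1.0 to n = 1.68) the reflected ray undergoes a half-wave phase shift.
Bottom surface (1.68 → 2.11): reflection off a higher-index medium gives a half-wave phase shift.
Zero or two π shifts → no net half-wave offset.
For minimum reflection here: 2 n t = (m + ½) λ.
λ = 2 n t / (m + ½) = 3924 / (m + ½) nm.
m=4: 872 nm (IR); m=5: 714 nm (visible); m=6: 604 nm (visible); m=7: 523 nm (visible); m=8: 462 nm (visible); m=9: 413 nm (visible); m=10: 374 nm (UV).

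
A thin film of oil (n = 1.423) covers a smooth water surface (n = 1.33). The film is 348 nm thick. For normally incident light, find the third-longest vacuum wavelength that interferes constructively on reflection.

Ray reflecting at the top interface goes from n = 1.0 toward n = 1.423: a half-wave phase shift.
Ray reflecting at the bottom interface goes from n = 1.423 toward n = 1.33: no phase shift.
Net: one phase inversion between the two reflected rays.
With one net inversion, constructive interference in reflection requires 2 n t = (m + ½) λ.
λ = 2 n t / (m + ½). The third-longest wavelength is m = 2: λ = 2 × 1.423 × 348 / 2.50 = 396 nm.

396 nm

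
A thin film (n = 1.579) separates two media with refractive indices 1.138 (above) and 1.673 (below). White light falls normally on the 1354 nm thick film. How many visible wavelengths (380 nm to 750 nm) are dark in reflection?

5

Top surface (1.138 → 1.579): reflection off a higher-index medium gives a half-wave phase shift.
At the lower boundary (n = 1.579 to n = 1.673) the reflected ray undergoes a half-wave phase shift.
Zero or two π shifts → no net half-wave offset.
So the condition for destructive reflection is 2 n t = (m + ½) λ.
λ = 2 n t / (m + ½) = 4276 / (m + ½) nm.
m=5: 777 nm (IR); m=6: 658 nm (visible); m=7: 570 nm (visible); m=8: 503 nm (visible); m=9: 450 nm (visible); m=10: 407 nm (visible); m=11: 372 nm (UV).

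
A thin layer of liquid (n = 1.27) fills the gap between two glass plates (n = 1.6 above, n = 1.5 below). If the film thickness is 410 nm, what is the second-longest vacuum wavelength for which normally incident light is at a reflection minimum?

At the upper boundary (n = 1.6 to n = 1.27) the reflected ray undergoes no phase shift.
Ray reflecting at the bottom interface goes from n = 1.27 toward n = 1.5: a half-wave phase shift.
The two reflections differ by half a wavelength.
So the condition for destructive reflection is 2 n t = m λ.
λ = 2 n t / m. The second-longest wavelength is m = 2: λ = 2 × 1.27 × 410 / 2.00 = 521 nm.

521 nm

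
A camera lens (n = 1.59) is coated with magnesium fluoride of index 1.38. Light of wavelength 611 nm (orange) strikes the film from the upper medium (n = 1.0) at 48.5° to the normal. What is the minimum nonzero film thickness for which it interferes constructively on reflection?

Ray reflecting at the top interface goes from n = 1.0 toward n = 1.38: a half-wave phase shift.
Ray reflecting at the bottom interface goes from n = 1.38 toward n = 1.59: a half-wave phase shift.
Net: no relative phase inversion (both shifts match).
With no net inversion, constructive interference in reflection requires 2 n t cos θ_r = m λ.
Snell's law: 1.0 sin 48.5° = 1.38 sin θ_r → sin θ_r = 0.543, cos θ_r = 0.840.
Minimum nonzero at m = 1: t = λ / (2 n cos θ_r) = 611 / (2 × 1.38 × 0.840) = 264 nm.

264 nm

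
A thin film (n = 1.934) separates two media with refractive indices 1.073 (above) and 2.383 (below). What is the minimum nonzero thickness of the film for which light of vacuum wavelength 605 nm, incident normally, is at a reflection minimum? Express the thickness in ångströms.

Top surface (1.073 → 1.934): reflection off a higher-index medium gives a half-wave phase shift.
At the lower boundary (n = 1.934 to n = 2.383) the reflected ray undergoes a half-wave phase shift.
Zero or two π shifts → no net half-wave offset.
So the condition for destructive reflection is 2 n t = (m + ½) λ.
Minimum at m = 0: t = λ / (4 n) = 605 / (4 × 1.934) = 78.2 nm.

782 Å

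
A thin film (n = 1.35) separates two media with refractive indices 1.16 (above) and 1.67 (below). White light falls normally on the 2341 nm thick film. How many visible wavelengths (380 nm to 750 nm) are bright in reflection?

8

Ray reflecting at the top interface goes from n = 1.16 toward n = 1.35: a half-wave phase shift.
Bottom surface (1.35 → 1.67): reflection off a higher-index medium gives a half-wave phase shift.
The two reflections carry the same phase change, so no net offset.
For strong reflection here: 2 n t = m λ.
λ = 2 n t / m = 6321 / m nm.
m=8: 790 nm (IR); m=9: 702 nm (visible); m=10: 632 nm (visible); m=11: 575 nm (visible); m=12: 527 nm (visible); m=13: 486 nm (visible); m=14: 451 nm (visible); m=15: 421 nm (visible); m=16: 395 nm (visible); m=17: 372 nm (UV).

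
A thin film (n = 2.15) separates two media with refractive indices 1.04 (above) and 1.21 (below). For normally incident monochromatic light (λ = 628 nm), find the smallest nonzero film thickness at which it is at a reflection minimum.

At the upper boundary (n = 1.04 to n = 2.15) the reflected ray undergoes a half-wave phase shift.
At the lower boundary (n = 2.15 to n = 1.21) the reflected ray undergoes no phase shift.
The two reflections differ by half a wavelength.
For weak reflection here: 2 n t = m λ.
Minimum nonzero at m = 1: t = λ / (2 n) = 628 / (2 × 2.15) = 146 nm.

146 nm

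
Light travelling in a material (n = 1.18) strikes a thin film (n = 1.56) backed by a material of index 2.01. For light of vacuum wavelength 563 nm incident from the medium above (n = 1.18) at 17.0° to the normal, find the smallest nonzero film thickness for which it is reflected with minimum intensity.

92.5 nm

Top surface (1.18 → 1.56): reflection off a higher-index medium gives a half-wave phase shift.
Ray reflecting at the bottom interface goes from n = 1.56 toward n = 2.01: a half-wave phase shift.
The two reflections carry the same phase change, so no net offset.
For dark reflection here: 2 n t cos θ_r = (m + ½) λ.
Snell's law: 1.18 sin 17.0° = 1.56 sin θ_r → sin θ_r = 0.221, cos θ_r = 0.975.
Minimum at m = 0: t = λ / (4 n cos θ_r) = 563 / (4 × 1.56 × 0.975) = 92.5 nm.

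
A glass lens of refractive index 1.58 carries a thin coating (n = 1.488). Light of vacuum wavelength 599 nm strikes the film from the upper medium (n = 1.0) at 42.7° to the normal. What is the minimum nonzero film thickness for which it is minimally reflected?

Top surface (1.0 → 1.488): reflection off a higher-index medium gives a half-wave phase shift.
Ray reflecting at the bottom interface goes from n = 1.488 toward n = 1.58: a half-wave phase shift.
Zero or two π shifts → no net half-wave offset.
For weak reflection here: 2 n t cos θ_r = (m + ½) λ.
Snell's law: 1.0 sin 42.7° = 1.488 sin θ_r → sin θ_r = 0.456, cos θ_r = 0.890.
Minimum at m = 0: t = λ / (4 n cos θ_r) = 599 / (4 × 1.488 × 0.890) = 113 nm.

113 nm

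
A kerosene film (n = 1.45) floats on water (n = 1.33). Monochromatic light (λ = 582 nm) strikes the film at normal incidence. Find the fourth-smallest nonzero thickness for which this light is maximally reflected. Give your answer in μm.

0.702 μm

Top surface (1.0 → 1.45): reflection off a higher-index medium gives a half-wave phase shift.
At the lower boundary (n = 1.45 to n = 1.33) the reflected ray undergoes no phase shift.
The two reflections differ by half a wavelength.
With one net inversion, constructive interference in reflection requires 2 n t = (m + ½) λ.
The fourth-smallest nonzero thickness corresponds to m = 3: t = (m + ½) λ / (2 n) = 3.50 × 582 / (2 × 1.45) = 702 nm.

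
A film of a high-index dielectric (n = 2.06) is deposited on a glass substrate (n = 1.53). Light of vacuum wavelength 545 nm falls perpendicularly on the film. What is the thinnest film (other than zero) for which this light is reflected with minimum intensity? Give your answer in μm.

At the upper boundary (n = 1.0 to n = 2.06) the reflected ray undergoes a half-wave phase shift.
Ray reflecting at the bottom interface goes from n = 2.06 toward n = 1.53: no phase shift.
The two reflections differ by half a wavelength.
So the condition for destructive reflection is 2 n t = m λ.
Minimum nonzero at m = 1: t = λ / (2 n) = 545 / (2 × 2.06) = 132 nm.

0.132 μm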